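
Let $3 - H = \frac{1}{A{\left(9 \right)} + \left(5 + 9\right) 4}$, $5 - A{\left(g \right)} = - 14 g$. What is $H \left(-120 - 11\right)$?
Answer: $- \frac{73360}{187} \approx -392.3$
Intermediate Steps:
$A{\left(g \right)} = 5 + 14 g$ ($A{\left(g \right)} = 5 - - 14 g = 5 + 14 g$)
$H = \frac{560}{187}$ ($H = 3 - \frac{1}{\left(5 + 14 \cdot 9\right) + \left(5 + 9\right) 4} = 3 - \frac{1}{\left(5 + 126\right) + 14 \cdot 4} = 3 - \frac{1}{131 + 56} = 3 - \frac{1}{187} = \frac{560}{187} \approx 2.9947$)
$H \left(-120 - 11\right) = \frac{560 \left(-120 - 11\right)}{187} = \frac{560}{187} \left(-131\right) = - \frac{73360}{187}$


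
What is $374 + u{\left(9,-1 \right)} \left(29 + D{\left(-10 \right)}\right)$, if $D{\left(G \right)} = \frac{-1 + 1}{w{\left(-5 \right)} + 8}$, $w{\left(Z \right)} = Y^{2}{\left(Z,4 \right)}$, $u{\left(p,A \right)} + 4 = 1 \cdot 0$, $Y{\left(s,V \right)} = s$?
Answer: $258$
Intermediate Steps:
$u{\left(p,A \right)} = -4$ ($u{\left(p,A \right)} = -4 + 1 \cdot 0 = -4 + 0 = -4$)
$w{\left(Z \right)} = Z^{2}$
$D{\left(G \right)} = 0$ ($D{\left(G \right)} = \frac{-1 + 1}{\left(-5\right)^{2} + 8} = \frac{0}{25 + 8} = \frac{0}{33} = 0 \cdot \frac{1}{33} = 0$)
$374 + u{\left(9,-1 \right)} \left(29 + D{\left(-10 \right)}\right) = 374 - 4 \left(29 + 0\right) = 374 - 116 = 258$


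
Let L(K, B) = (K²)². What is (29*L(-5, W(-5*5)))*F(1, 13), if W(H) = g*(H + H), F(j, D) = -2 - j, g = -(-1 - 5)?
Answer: -54375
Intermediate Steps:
g = 6 (g = -1*(-6) = 6)
W(H) = 12*H (W(H) = 6*(H + H) = 6*(2*H) = 12*H)
L(K, B) = K⁴
(29*L(-5, W(-5*5)))*F(1, 13) = (29*(-5)⁴)*(-2 - 1*1) = (29*625)*(-2 - 1) = 18125*(-3) = -54375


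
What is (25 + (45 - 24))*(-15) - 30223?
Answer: -30913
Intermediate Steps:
(25 + (45 - 24))*(-15) - 30223 = (25 + 21)*(-15) - 30223 = 46*(-15) - 30223 = -690 - 30223 = -30913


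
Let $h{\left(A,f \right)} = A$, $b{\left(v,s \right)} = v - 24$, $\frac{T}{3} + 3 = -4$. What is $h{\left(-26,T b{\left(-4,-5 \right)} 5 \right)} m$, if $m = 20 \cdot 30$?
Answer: $-15600$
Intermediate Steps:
$T = -21$ ($T = -9 + 3 \left(-4\right) = -9 - 12 = -21$)
$b{\left(v,s \right)} = -24 + v$ ($b{\left(v,s \right)} = v - 24 = -24 + v$)
$m = 600$
$h{\left(-26,T b{\left(-4,-5 \right)} 5 \right)} m = \left(-26\right) 600 = -15600$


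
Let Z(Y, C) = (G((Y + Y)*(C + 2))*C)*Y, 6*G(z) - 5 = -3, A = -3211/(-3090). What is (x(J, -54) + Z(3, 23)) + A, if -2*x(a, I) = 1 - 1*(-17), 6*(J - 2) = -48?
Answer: 46471/3090 ≈ 15.039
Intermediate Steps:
J = -6 (J = 2 + (1/6)*(-48) = 2 - 8 = -6)
A = 3211/3090 (A = -3211*(-1/3090) = 3211/3090 ≈ 1.0392)
x(a, I) = -9 (x(a, I) = -(1 - 1*(-17))/2 = -(1 + 17)/2 = -1/2*18 = -9)
G(z) = 1/3 (G(z) = 5/6 + (1/6)*(-3) = 5/6 - 1/2 = 1/3)
Z(Y, C) = C*Y/3 (Z(Y, C) = (C/3)*Y = C*Y/3)
(x(J, -54) + Z(3, 23)) + A = (-9 + (1/3)*23*3) + 3211/3090 = (-9 + 23) + 3211/3090 = 14 + 3211/3090 = 46471/3090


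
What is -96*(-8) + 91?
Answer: 859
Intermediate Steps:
-96*(-8) + 91 = 768 + 91 = 859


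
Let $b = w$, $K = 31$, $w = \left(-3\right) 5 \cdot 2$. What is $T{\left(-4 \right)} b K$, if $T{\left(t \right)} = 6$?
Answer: $-5580$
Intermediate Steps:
$w = -30$ ($w = \left(-15\right) 2 = -30$)
$b = -30$
$T{\left(-4 \right)} b K = 6 \left(-30\right) 31 = \left(-180\right) 31 = -5580$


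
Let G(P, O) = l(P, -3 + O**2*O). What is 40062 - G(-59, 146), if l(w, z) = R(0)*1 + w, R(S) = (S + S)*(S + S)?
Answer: 40121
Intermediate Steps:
R(S) = 4*S**2 (R(S) = (2*S)*(2*S) = 4*S**2)
l(w, z) = w (l(w, z) = (4*0**2)*1 + w = (4*0)*1 + w = 0*1 + w = 0 + w = w)
G(P, O) = P
40062 - G(-59, 146) = 40062 - 1*(-59) = 40062 + 59 = 40121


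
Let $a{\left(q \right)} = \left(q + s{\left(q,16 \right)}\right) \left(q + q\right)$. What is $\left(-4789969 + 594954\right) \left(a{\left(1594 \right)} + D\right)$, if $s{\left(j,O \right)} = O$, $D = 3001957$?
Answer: $-34124924234555$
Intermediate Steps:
$a{\left(q \right)} = 2 q \left(16 + q\right)$ ($a{\left(q \right)} = \left(q + 16\right) \left(q + q\right) = \left(16 + q\right) 2 q = 2 q \left(16 + q\right)$)
$\left(-4789969 + 594954\right) \left(a{\left(1594 \right)} + D\right) = \left(-4789969 + 594954\right) \left(2 \cdot 1594 \left(16 + 1594\right) + 3001957\right) = - 4195015 \left(2 \cdot 1594 \cdot 1610 + 3001957\right) = - 4195015 \left(5132680 + 3001957\right) = \left(-4195015\right) 8134637 = -34124924234555$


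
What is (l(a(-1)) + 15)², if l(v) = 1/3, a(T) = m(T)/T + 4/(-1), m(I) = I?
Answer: 2116/9 ≈ 235.11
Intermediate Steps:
a(T) = -3 (a(T) = T/T + 4/(-1) = 1 + 4*(-1) = 1 - 4 = -3)
l(v) = ⅓
(l(a(-1)) + 15)² = (⅓ + 15)² = (46/3)² = 2116/9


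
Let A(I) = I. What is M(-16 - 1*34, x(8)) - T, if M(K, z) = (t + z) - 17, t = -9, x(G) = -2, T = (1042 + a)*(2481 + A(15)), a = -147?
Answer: -2233948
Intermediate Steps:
T = 2233920 (T = (1042 - 147)*(2481 + 15) = 895*2496 = 2233920)
M(K, z) = -26 + z (M(K, z) = (-9 + z) - 17 = -26 + z)
M(-16 - 1*34, x(8)) - T = (-26 - 2) - 1*2233920 = -28 - 2233920 = -2233948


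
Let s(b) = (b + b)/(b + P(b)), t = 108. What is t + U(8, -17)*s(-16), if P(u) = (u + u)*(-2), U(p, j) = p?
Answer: 308/3 ≈ 102.67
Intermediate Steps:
P(u) = -4*u (P(u) = (2*u)*(-2) = -4*u)
s(b) = -2/3 (s(b) = (b + b)/(b - 4*b) = (2*b)/((-3*b)) = (2*b)*(-1/(3*b)) = -2/3)
t + U(8, -17)*s(-16) = 108 + 8*(-2/3) = 108 - 16/3 = 308/3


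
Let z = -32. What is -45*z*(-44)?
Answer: -63360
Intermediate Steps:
-45*z*(-44) = -45*(-32)*(-44) = 1440*(-44) = -63360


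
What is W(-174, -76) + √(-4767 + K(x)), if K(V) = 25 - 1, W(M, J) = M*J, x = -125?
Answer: 13224 + 3*I*√527 ≈ 13224.0 + 68.869*I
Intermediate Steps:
W(M, J) = J*M
K(V) = 24
W(-174, -76) + √(-4767 + K(x)) = -76*(-174) + √(-4767 + 24) = 13224 + √(-4743) = 13224 + 3*I*√527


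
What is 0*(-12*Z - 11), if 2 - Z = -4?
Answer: 0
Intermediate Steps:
Z = 6 (Z = 2 - 1*(-4) = 2 + 4 = 6)
0*(-12*Z - 11) = 0*(-12*6 - 11) = 0*(-72 - 11) = 0*(-83) = 0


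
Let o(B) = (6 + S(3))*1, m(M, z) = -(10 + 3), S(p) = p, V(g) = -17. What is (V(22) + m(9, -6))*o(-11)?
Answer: -270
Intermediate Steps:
m(M, z) = -13 (m(M, z) = -1*13 = -13)
o(B) = 9 (o(B) = (6 + 3)*1 = 9*1 = 9)
(V(22) + m(9, -6))*o(-11) = (-17 - 13)*9 = -30*9 = -270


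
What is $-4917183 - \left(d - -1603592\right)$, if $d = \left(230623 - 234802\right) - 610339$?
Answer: $-5906257$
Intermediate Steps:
$d = -614518$ ($d = -4179 - 610339 = -614518$)
$-4917183 - \left(d - -1603592\right) = -4917183 - \left(-614518 - -1603592\right) = -4917183 - \left(-614518 + 1603592\right) = -4917183 - 989074 = -5906257$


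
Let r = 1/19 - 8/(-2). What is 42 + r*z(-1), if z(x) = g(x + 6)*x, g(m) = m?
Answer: 413/19 ≈ 21.737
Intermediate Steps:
z(x) = x*(6 + x) (z(x) = (x + 6)*x = (6 + x)*x = x*(6 + x))
r = 77/19 (r = 1*(1/19) - 8*(-½) = 1/19 + 4 = 77/19 ≈ 4.0526)
42 + r*z(-1) = 42 + 77*(-(6 - 1))/19 = 42 + 77*(-1*5)/19 = 42 + (77/19)*(-5) = 42 - 385/19 = 413/19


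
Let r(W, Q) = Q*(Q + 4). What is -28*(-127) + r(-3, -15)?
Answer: 3721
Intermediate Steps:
r(W, Q) = Q*(4 + Q)
-28*(-127) + r(-3, -15) = -28*(-127) - 15*(4 - 15) = 3556 - 15*(-11) = 3556 + 165 = 3721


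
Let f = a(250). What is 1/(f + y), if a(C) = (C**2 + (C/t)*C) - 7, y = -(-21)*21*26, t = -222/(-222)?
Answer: 1/136459 ≈ 7.3282e-6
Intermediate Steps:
t = 1 (t = -222*(-1/222) = 1)
y = 11466 (y = -21*(-21)*26 = 441*26 = 11466)
a(C) = -7 + 2*C**2 (a(C) = (C**2 + (C/1)*C) - 7 = (C**2 + (C*1)*C) - 7 = (C**2 + C*C) - 7 = (C**2 + C**2) - 7 = 2*C**2 - 7 = -7 + 2*C**2)
f = 124993 (f = -7 + 2*250**2 = -7 + 2*62500 = -7 + 125000 = 124993)
1/(f + y) = 1/(124993 + 11466) = 1/136459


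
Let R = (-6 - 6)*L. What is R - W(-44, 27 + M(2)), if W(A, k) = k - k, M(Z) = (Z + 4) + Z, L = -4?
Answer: 48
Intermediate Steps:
M(Z) = 4 + 2*Z (M(Z) = (4 + Z) + Z = 4 + 2*Z)
W(A, k) = 0
R = 48 (R = (-6 - 6)*(-4) = -12*(-4) = 48)
R - W(-44, 27 + M(2)) = 48 - 1*0 = 48 + 0 = 48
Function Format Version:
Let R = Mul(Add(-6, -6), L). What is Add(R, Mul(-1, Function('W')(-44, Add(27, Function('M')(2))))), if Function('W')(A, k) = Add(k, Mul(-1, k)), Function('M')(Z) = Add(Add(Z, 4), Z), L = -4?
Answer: 48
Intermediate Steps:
Function('M')(Z) = Add(4, Mul(2, Z)) (Function('M')(Z) = Add(Add(4, Z), Z) = Add(4, Mul(2, Z)))
Function('W')(A, k) = 0
R = 48 (R = Mul(Add(-6, -6), -4) = Mul(-12, -4) = 48)
Add(R, Mul(-1, Function('W')(-44, Add(27, Function('M')(2))))) = Add(48, Mul(-1, 0)) = Add(48, 0) = 48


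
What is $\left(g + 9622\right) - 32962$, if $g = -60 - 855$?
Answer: $-24255$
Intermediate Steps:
$g = -915$ ($g = -60 - 855 = -915$)
$\left(g + 9622\right) - 32962 = \left(-915 + 9622\right) - 32962 = 8707 - 32962 = -24255$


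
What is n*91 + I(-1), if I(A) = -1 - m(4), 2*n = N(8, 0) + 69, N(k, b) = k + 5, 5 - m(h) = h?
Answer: 3729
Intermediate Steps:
m(h) = 5 - h
N(k, b) = 5 + k
n = 41 (n = ((5 + 8) + 69)/2 = (13 + 69)/2 = (½)*82 = 41)
I(A) = -2 (I(A) = -1 - (5 - 1*4) = -1 - (5 - 4) = -1 - 1*1 = -1 - 1 = -2)
n*91 + I(-1) = 41*91 - 2 = 3731 - 2 = 3729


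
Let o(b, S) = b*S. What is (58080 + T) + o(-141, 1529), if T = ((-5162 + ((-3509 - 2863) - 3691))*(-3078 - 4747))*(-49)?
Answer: -5837803134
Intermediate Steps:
o(b, S) = S*b
T = -5837645625 (T = ((-5162 + (-6372 - 3691))*(-7825))*(-49) = ((-5162 - 10063)*(-7825))*(-49) = -15225*(-7825)*(-49) = 119135625*(-49) = -5837645625)
(58080 + T) + o(-141, 1529) = (58080 - 5837645625) + 1529*(-141) = -5837587545 - 215589 = -5837803134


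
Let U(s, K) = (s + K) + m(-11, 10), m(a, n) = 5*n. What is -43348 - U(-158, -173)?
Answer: -43067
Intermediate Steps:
U(s, K) = 50 + K + s (U(s, K) = (s + K) + 5*10 = (K + s) + 50 = 50 + K + s)
-43348 - U(-158, -173) = -43348 - (50 - 173 - 158) = -43348 - 1*(-281) = -43348 + 281 = -43067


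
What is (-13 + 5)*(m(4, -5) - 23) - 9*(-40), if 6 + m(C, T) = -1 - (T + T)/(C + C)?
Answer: 590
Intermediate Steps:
m(C, T) = -7 - T/C (m(C, T) = -6 + (-1 - (T + T)/(C + C)) = -6 + (-1 - 2*T/(2*C)) = -6 + (-1 - 2*T*1/(2*C)) = -6 + (-1 - T/C) = -7 - T/C)
(-13 + 5)*(m(4, -5) - 23) - 9*(-40) = (-13 + 5)*((-7 - 1*(-5)/4) - 23) - 9*(-40) = -8*((-7 - 1*(-5)*¼) - 23) + 360 = -8*((-7 + 5/4) - 23) + 360 = -8*(-23/4 - 23) + 360 = -8*(-115/4) + 360 = 230 + 360 = 590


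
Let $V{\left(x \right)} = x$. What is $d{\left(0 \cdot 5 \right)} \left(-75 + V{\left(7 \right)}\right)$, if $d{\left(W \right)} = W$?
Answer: $0$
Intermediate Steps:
$d{\left(0 \cdot 5 \right)} \left(-75 + V{\left(7 \right)}\right) = 0 \cdot 5 \left(-75 + 7\right) = 0 \left(-68\right) = 0$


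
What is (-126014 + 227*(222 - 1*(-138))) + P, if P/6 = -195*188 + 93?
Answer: -263696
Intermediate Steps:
P = -219402 (P = 6*(-195*188 + 93) = 6*(-36660 + 93) = 6*(-36567) = -219402)
(-126014 + 227*(222 - 1*(-138))) + P = (-126014 + 227*(222 - 1*(-138))) - 219402 = (-126014 + 227*(222 + 138)) - 219402 = (-126014 + 227*360) - 219402 = (-126014 + 81720) - 219402 = -44294 - 219402 = -263696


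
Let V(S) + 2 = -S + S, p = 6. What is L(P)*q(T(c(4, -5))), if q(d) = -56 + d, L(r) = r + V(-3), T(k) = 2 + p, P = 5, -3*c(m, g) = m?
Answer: -144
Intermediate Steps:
c(m, g) = -m/3
V(S) = -2 (V(S) = -2 + (-S + S) = -2 + 0 = -2)
T(k) = 8 (T(k) = 2 + 6 = 8)
L(r) = -2 + r (L(r) = r - 2 = -2 + r)
L(P)*q(T(c(4, -5))) = (-2 + 5)*(-56 + 8) = 3*(-48) = -144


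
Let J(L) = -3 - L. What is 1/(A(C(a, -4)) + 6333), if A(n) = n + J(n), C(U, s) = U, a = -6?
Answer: 1/6330 ≈ 0.00015798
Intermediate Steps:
A(n) = -3 (A(n) = n + (-3 - n) = -3)
1/(A(C(a, -4)) + 6333) = 1/(-3 + 6333) = 1/6330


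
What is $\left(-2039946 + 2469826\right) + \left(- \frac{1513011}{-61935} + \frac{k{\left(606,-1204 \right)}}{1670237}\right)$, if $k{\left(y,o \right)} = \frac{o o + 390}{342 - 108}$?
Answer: $\frac{1734406020015203008}{4034399015205} \approx 4.299 \cdot 10^{5}$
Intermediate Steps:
$k{\left(y,o \right)} = \frac{5}{3} + \frac{o^{2}}{234}$ ($k{\left(y,o \right)} = \frac{o^{2} + 390}{234} = \left(390 + o^{2}\right) \frac{1}{234} = \frac{5}{3} + \frac{o^{2}}{234}$)
$\left(-2039946 + 2469826\right) + \left(- \frac{1513011}{-61935} + \frac{k{\left(606,-1204 \right)}}{1670237}\right) = \left(-2039946 + 2469826\right) + \left(- \frac{1513011}{-61935} + \frac{\frac{5}{3} + \frac{\left(-1204\right)^{2}}{234}}{1670237}\right) = 429880 + \left(\left(-1513011\right) \left(- \frac{1}{61935}\right) + \left(\frac{5}{3} + \frac{1}{234} \cdot 1449616\right) \frac{1}{1670237}\right) = 429880 + \left(\frac{504337}{20645} + \left(\frac{5}{3} + \frac{724808}{117}\right) \frac{1}{1670237}\right) = 429880 + \left(\frac{504337}{20645} + \frac{725003}{117} \cdot \frac{1}{1670237}\right) = 429880 + \left(\frac{504337}{20645} + \frac{725003}{195417729}\right) = 429880 + \frac{98571358877608}{4034399015205} = \frac{1734406020015203008}{4034399015205}$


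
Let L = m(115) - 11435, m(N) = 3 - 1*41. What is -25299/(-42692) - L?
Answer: 489830615/42692 ≈ 11474.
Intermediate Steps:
m(N) = -38 (m(N) = 3 - 41 = -38)
L = -11473 (L = -38 - 11435 = -11473)
-25299/(-42692) - L = -25299/(-42692) - 1*(-11473) = -25299*(-1/42692) + 11473 = 25299/42692 + 11473 = 489830615/42692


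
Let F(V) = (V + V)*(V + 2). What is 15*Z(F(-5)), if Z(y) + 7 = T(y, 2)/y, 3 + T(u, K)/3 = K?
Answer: -213/2 ≈ -106.50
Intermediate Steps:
F(V) = 2*V*(2 + V) (F(V) = (2*V)*(2 + V) = 2*V*(2 + V))
T(u, K) = -9 + 3*K
Z(y) = -7 - 3/y (Z(y) = -7 + (-9 + 3*2)/y = -7 + (-9 + 6)/y = -7 - 3/y)
15*Z(F(-5)) = 15*(-7 - 3*(-1/(10*(2 - 5)))) = 15*(-7 - 3/(2*(-5)*(-3))) = 15*(-7 - 3/30) = 15*(-7 - 3*1/30) = 15*(-7 - 1/10) = 15*(-71/10) = -213/2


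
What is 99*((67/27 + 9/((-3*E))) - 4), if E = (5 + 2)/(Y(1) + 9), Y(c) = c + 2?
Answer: -13849/21 ≈ -659.48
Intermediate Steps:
Y(c) = 2 + c
E = 7/12 (E = (5 + 2)/((2 + 1) + 9) = 7/(3 + 9) = 7/12 ≈ 0.58333)
99*((67/27 + 9/((-3*E))) - 4) = 99*((67/27 + 9/((-3*7/12))) - 4) = 99*((67*(1/27) + 9/(-7/4)) - 4) = 99*((67/27 + 9*(-4/7)) - 4) = 99*((67/27 - 36/7) - 4) = 99*(-503/189 - 4) = 99*(-1259/189) = -13849/21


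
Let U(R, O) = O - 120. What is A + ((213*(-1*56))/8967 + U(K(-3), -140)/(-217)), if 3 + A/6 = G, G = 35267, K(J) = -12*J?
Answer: 2800735660/13237 ≈ 2.1158e+5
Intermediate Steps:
U(R, O) = -120 + O
A = 211584 (A = -18 + 6*35267 = -18 + 211602 = 211584)
A + ((213*(-1*56))/8967 + U(K(-3), -140)/(-217)) = 211584 + ((213*(-1*56))/8967 + (-120 - 140)/(-217)) = 211584 + ((213*(-56))*(1/8967) - 260*(-1/217)) = 211584 + (-11928*1/8967 + 260/217) = 211584 + (-568/427 + 260/217) = 211584 - 1748/13237 = 2800735660/13237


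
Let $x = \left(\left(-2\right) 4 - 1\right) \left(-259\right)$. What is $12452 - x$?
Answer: $10121$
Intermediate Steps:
$x = 2331$ ($x = \left(-8 - 1\right) \left(-259\right) = \left(-9\right) \left(-259\right) = 2331$)
$12452 - x = 12452 - 2331 = 10121$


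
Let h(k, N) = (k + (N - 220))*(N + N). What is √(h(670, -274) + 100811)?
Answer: √4363 ≈ 66.053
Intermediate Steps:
h(k, N) = 2*N*(-220 + N + k) (h(k, N) = (k + (-220 + N))*(2*N) = (-220 + N + k)*(2*N) = 2*N*(-220 + N + k))
√(h(670, -274) + 100811) = √(2*(-274)*(-220 - 274 + 670) + 100811) = √(2*(-274)*176 + 100811) = √(-96448 + 100811) = √4363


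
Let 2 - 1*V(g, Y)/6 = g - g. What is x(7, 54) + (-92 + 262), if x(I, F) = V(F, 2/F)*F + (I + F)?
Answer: 879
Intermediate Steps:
V(g, Y) = 12 (V(g, Y) = 12 - 6*(g - g) = 12 - 6*0 = 12 + 0 = 12)
x(I, F) = I + 13*F (x(I, F) = 12*F + (I + F) = 12*F + (F + I) = I + 13*F)
x(7, 54) + (-92 + 262) = (7 + 13*54) + (-92 + 262) = (7 + 702) + 170 = 709 + 170 = 879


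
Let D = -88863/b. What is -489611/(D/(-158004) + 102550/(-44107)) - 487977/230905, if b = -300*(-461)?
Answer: 273089517988871643935043/1296837643443080605 ≈ 2.1058e+5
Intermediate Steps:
b = 138300
D = -29621/46100 (D = -88863/138300 = -88863*1/138300 = -29621/46100 ≈ -0.64254)
-489611/(D/(-158004) + 102550/(-44107)) - 487977/230905 = -489611/(-29621/46100/(-158004) + 102550/(-44107)) - 487977/230905 = -489611/(-29621/46100*(-1/158004) + 102550*(-1/44107)) - 487977*1/230905 = -489611/(1559/383367600 - 14650/6301) - 487977/230905 = -489611/(-5616325516741/2415599247600) - 487977/230905 = -489611*(-2415599247600/5616325516741) - 487977/230905 = 1182703963216683600/5616325516741 - 487977/230905 = 273089517988871643935043/1296837643443080605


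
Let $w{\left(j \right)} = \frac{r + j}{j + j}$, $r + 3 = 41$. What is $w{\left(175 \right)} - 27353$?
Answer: $- \frac{9573337}{350} \approx -27352.0$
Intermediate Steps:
$r = 38$ ($r = -3 + 41 = 38$)
$w{\left(j \right)} = \frac{38 + j}{2 j}$ ($w{\left(j \right)} = \frac{38 + j}{j + j} = \frac{38 + j}{2 j}$)
$w{\left(175 \right)} - 27353 = \frac{38 + 175}{2 \cdot 175} - 27353 = \frac{1}{2} \cdot \frac{1}{175} \cdot 213 - 27353 = \frac{213}{350} - 27353 = - \frac{9573337}{350}$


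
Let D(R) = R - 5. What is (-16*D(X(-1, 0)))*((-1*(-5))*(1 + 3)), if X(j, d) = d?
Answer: 1600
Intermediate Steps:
D(R) = -5 + R
(-16*D(X(-1, 0)))*((-1*(-5))*(1 + 3)) = (-16*(-5 + 0))*((-1*(-5))*(1 + 3)) = (-16*(-5))*(5*4) = 80*20 = 1600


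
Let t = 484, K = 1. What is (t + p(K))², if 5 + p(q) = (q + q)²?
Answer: 233289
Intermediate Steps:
p(q) = -5 + 4*q² (p(q) = -5 + (q + q)² = -5 + (2*q)² = -5 + 4*q²)
(t + p(K))² = (484 + (-5 + 4*1²))² = (484 + (-5 + 4*1))² = (484 + (-5 + 4))² = (484 - 1)² = 483² = 233289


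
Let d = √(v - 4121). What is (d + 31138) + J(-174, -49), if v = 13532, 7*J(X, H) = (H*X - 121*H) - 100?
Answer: 232321/7 + √9411 ≈ 33286.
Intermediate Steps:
J(X, H) = -100/7 - 121*H/7 + H*X/7 (J(X, H) = ((H*X - 121*H) - 100)/7 = ((-121*H + H*X) - 100)/7 = (-100 - 121*H + H*X)/7 = -100/7 - 121*H/7 + H*X/7)
d = √9411 (d = √(13532 - 4121) = √9411 ≈ 97.010)
(d + 31138) + J(-174, -49) = (√9411 + 31138) + (-100/7 - 121/7*(-49) + (⅐)*(-49)*(-174)) = (31138 + √9411) + (-100/7 + 847 + 1218) = (31138 + √9411) + 14355/7 = 232321/7 + √9411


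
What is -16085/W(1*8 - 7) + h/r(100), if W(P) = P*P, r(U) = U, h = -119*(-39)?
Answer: -1603859/100 ≈ -16039.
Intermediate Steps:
h = 4641
W(P) = P²
-16085/W(1*8 - 7) + h/r(100) = -16085/(1*8 - 7)² + 4641/100 = -16085/(8 - 7)² + 4641*(1/100) = -16085/(1²) + 4641/100 = -16085/1 + 4641/100 = -16085*1 + 4641/100 = -16085 + 4641/100 = -1603859/100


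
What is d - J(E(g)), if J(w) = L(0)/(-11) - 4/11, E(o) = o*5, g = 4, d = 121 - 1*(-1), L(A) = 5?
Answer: 1351/11 ≈ 122.82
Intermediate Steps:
d = 122 (d = 121 + 1 = 122)
E(o) = 5*o
J(w) = -9/11 (J(w) = 5/(-11) - 4/11 = 5*(-1/11) - 4*1/11 = -5/11 - 4/11 = -9/11)
d - J(E(g)) = 122 - 1*(-9/11) = 122 + 9/11 = 1351/11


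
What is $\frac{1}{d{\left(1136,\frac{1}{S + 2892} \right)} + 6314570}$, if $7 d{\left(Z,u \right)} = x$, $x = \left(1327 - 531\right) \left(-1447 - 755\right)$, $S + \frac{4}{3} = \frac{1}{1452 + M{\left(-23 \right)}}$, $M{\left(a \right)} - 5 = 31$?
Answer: $\frac{7}{42449198} \approx 1.649 \cdot 10^{-7}$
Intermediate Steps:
$M{\left(a \right)} = 36$ ($M{\left(a \right)} = 5 + 31 = 36$)
$S = - \frac{661}{496}$ ($S = - \frac{4}{3} + \frac{1}{1452 + 36} = - \frac{4}{3} + \frac{1}{1488} = - \frac{661}{496} \approx -1.3327$)
$x = -1752792$ ($x = 796 \left(-2202\right) = -1752792$)
$d{\left(Z,u \right)} = - \frac{1752792}{7}$ ($d{\left(Z,u \right)} = \frac{1}{7} \left(-1752792\right) = - \frac{1752792}{7}$)
$\frac{1}{d{\left(1136,\frac{1}{S + 2892} \right)} + 6314570} = \frac{1}{- \frac{1752792}{7} + 6314570} = \frac{1}{\frac{42449198}{7}} = \frac{7}{42449198}$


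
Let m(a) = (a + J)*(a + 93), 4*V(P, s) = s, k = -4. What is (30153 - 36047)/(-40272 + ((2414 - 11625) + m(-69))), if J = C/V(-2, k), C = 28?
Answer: 5894/51811 ≈ 0.11376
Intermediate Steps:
V(P, s) = s/4
J = -28 (J = 28/(((¼)*(-4))) = 28/(-1) = 28*(-1) = -28)
m(a) = (-28 + a)*(93 + a) (m(a) = (a - 28)*(a + 93) = (-28 + a)*(93 + a))
(30153 - 36047)/(-40272 + ((2414 - 11625) + m(-69))) = (30153 - 36047)/(-40272 + ((2414 - 11625) + (-2604 + (-69)² + 65*(-69)))) = -5894/(-40272 + (-9211 + (-2604 + 4761 - 4485))) = -5894/(-40272 + (-9211 - 2328)) = -5894/(-40272 - 11539) = -5894/(-51811) = -5894*(-1/51811) = 5894/51811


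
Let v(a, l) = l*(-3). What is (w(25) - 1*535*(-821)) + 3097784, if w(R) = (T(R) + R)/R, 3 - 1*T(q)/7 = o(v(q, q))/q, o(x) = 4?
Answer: 2210637997/625 ≈ 3.5370e+6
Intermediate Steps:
v(a, l) = -3*l
T(q) = 21 - 28/q
w(R) = (21 + R - 28/R)/R (w(R) = ((21 - 28/R) + R)/R = (21 + R - 28/R)/R)
(w(25) - 1*535*(-821)) + 3097784 = ((1 - 28/25**2 + 21/25) - 1*535*(-821)) + 3097784 = ((1 - 28*1/625 + 21*(1/25)) - 535*(-821)) + 3097784 = ((1 - 28/625 + 21/25) + 439235) + 3097784 = (1122/625 + 439235) + 3097784 = 274522997/625 + 3097784 = 2210637997/625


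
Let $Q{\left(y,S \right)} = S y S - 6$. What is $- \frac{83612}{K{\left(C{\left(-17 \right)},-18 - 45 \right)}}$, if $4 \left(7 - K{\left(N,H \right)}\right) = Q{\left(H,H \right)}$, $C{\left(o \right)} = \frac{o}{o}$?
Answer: $- \frac{334448}{250081} \approx -1.3374$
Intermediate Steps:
$Q{\left(y,S \right)} = -6 + y S^{2}$ ($Q{\left(y,S \right)} = y S^{2} - 6 = -6 + y S^{2}$)
$C{\left(o \right)} = 1$
$K{\left(N,H \right)} = \frac{17}{2} - \frac{H^{3}}{4}$ ($K{\left(N,H \right)} = 7 - \frac{-6 + H H^{2}}{4} = 7 - \frac{-6 + H^{3}}{4} = 7 - \left(- \frac{3}{2} + \frac{H^{3}}{4}\right) = \frac{17}{2} - \frac{H^{3}}{4}$)
$- \frac{83612}{K{\left(C{\left(-17 \right)},-18 - 45 \right)}} = - \frac{83612}{\frac{17}{2} - \frac{\left(-18 - 45\right)^{3}}{4}} = - \frac{83612}{\frac{17}{2} - \frac{\left(-63\right)^{3}}{4}} = - \frac{83612}{\frac{17}{2} - - \frac{250047}{4}} = - \frac{83612}{\frac{17}{2} + \frac{250047}{4}} = - \frac{83612}{\frac{250081}{4}} = \left(-83612\right) \frac{4}{250081} = - \frac{334448}{250081}$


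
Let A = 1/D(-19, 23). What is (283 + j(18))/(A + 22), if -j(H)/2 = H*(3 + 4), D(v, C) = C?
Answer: 713/507 ≈ 1.4063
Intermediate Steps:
j(H) = -14*H (j(H) = -2*H*(3 + 4) = -2*H*7 = -14*H)
A = 1/23 ≈ 0.043478
(283 + j(18))/(A + 22) = (283 - 14*18)/(1/23 + 22) = (283 - 252)/(507/23) = 31*(23/507) = 713/507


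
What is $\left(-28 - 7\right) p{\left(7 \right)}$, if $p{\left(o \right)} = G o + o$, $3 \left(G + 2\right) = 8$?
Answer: $- \frac{1225}{3} \approx -408.33$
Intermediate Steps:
$G = \frac{2}{3}$ ($G = -2 + \frac{1}{3} \cdot 8 = -2 + \frac{8}{3} = \frac{2}{3} \approx 0.66667$)
$p{\left(o \right)} = \frac{5 o}{3}$ ($p{\left(o \right)} = \frac{2 o}{3} + o = \frac{5 o}{3}$)
$\left(-28 - 7\right) p{\left(7 \right)} = \left(-28 - 7\right) \frac{5}{3} \cdot 7 = \left(-28 - 7\right) \frac{35}{3} = \left(-35\right) \frac{35}{3} = - \frac{1225}{3}$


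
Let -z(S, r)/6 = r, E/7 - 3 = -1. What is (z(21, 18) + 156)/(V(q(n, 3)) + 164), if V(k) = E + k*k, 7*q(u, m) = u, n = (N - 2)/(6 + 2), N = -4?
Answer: 37632/139561 ≈ 0.26965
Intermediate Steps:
E = 14 (E = 21 + 7*(-1) = 21 - 7 = 14)
z(S, r) = -6*r
n = -3/4 (n = (-4 - 2)/(6 + 2) = -6/8 = -6*1/8 = -3/4 ≈ -0.75000)
q(u, m) = u/7
V(k) = 14 + k**2 (V(k) = 14 + k*k = 14 + k**2)
(z(21, 18) + 156)/(V(q(n, 3)) + 164) = (-6*18 + 156)/((14 + ((1/7)*(-3/4))**2) + 164) = (-108 + 156)/((14 + (-3/28)**2) + 164) = 48/((14 + 9/784) + 164) = 48/(10985/784 + 164) = 48/(139561/784) = 48*(784/139561) = 37632/139561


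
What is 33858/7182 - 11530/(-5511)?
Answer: 262573/38577 ≈ 6.8065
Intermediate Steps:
33858/7182 - 11530/(-5511) = 33858*(1/7182) - 11530*(-1/5511) = 33/7 + 11530/5511 = 262573/38577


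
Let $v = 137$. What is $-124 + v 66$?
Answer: $8918$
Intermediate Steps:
$-124 + v 66 = -124 + 137 \cdot 66 = -124 + 9042 = 8918$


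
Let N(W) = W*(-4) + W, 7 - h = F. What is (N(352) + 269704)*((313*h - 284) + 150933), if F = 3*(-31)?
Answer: 48880234952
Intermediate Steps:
F = -93
h = 100 (h = 7 - 1*(-93) = 7 + 93 = 100)
N(W) = -3*W (N(W) = -4*W + W = -3*W)
(N(352) + 269704)*((313*h - 284) + 150933) = (-3*352 + 269704)*((313*100 - 284) + 150933) = (-1056 + 269704)*((31300 - 284) + 150933) = 268648*(31016 + 150933) = 268648*181949 = 48880234952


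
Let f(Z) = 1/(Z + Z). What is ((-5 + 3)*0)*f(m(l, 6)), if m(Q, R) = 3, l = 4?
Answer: 0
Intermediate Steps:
f(Z) = 1/(2*Z)
((-5 + 3)*0)*f(m(l, 6)) = ((-5 + 3)*0)*((1/2)/3) = (-2*0)*((1/2)*(1/3)) = 0*(1/6) = 0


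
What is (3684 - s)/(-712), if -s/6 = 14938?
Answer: -11664/89 ≈ -131.06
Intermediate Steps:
s = -89628 (s = -6*14938 = -89628)
(3684 - s)/(-712) = (3684 - 1*(-89628))/(-712) = (3684 + 89628)*(-1/712) = 93312*(-1/712) = -11664/89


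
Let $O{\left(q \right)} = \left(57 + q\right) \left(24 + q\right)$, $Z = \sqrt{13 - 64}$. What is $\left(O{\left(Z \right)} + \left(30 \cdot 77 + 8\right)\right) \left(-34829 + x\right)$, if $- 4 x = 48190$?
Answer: $- \frac{340792155}{2} - \frac{7593993 i \sqrt{51}}{2} \approx -1.704 \cdot 10^{8} - 2.7116 \cdot 10^{7} i$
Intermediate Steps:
$x = - \frac{24095}{2}$ ($x = \left(- \frac{1}{4}\right) 48190 = - \frac{24095}{2} \approx -12048.0$)
$Z = i \sqrt{51}$ ($Z = \sqrt{-51} = i \sqrt{51} \approx 7.1414 i$)
$O{\left(q \right)} = \left(24 + q\right) \left(57 + q\right)$
$\left(O{\left(Z \right)} + \left(30 \cdot 77 + 8\right)\right) \left(-34829 + x\right) = \left(\left(1368 + \left(i \sqrt{51}\right)^{2} + 81 i \sqrt{51}\right) + \left(30 \cdot 77 + 8\right)\right) \left(-34829 - \frac{24095}{2}\right) = \left(\left(1368 - 51 + 81 i \sqrt{51}\right) + \left(2310 + 8\right)\right) \left(- \frac{93753}{2}\right) = \left(\left(1317 + 81 i \sqrt{51}\right) + 2318\right) \left(- \frac{93753}{2}\right) = \left(3635 + 81 i \sqrt{51}\right) \left(- \frac{93753}{2}\right) = - \frac{340792155}{2} - \frac{7593993 i \sqrt{51}}{2}$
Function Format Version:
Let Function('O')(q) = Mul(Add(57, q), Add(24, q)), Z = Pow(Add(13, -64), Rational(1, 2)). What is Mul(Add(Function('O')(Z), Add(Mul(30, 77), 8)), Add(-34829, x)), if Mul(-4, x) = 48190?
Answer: Add(Rational(-340792155, 2), Mul(Rational(-7593993, 2), I, Pow(51, Rational(1, 2)))) ≈ Add(-1.7040e+8, Mul(-2.7116e+7, I))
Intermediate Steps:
x = Rational(-24095, 2) (x = Mul(Rational(-1, 4), 48190) = Rational(-24095, 2) ≈ -12048.)
Z = Mul(I, Pow(51, Rational(1, 2))) (Z = Pow(-51, Rational(1, 2)) = Mul(I, Pow(51, Rational(1, 2))) ≈ Mul(7.1414, I))
Function('O')(q) = Mul(Add(24, q), Add(57, q))
Mul(Add(Function('O')(Z), Add(Mul(30, 77), 8)), Add(-34829, x)) = Mul(Add(Add(1368, Pow(Mul(I, Pow(51, Rational(1, 2))), 2), Mul(81, Mul(I, Pow(51, Rational(1, 2))))), Add(Mul(30, 77), 8)), Add(-34829, Rational(-24095, 2))) = Mul(Add(Add(1368, -51, Mul(81, I, Pow(51, Rational(1, 2)))), Add(2310, 8)), Rational(-93753, 2)) = Mul(Add(Add(1317, Mul(81, I, Pow(51, Rational(1, 2)))), 2318), Rational(-93753, 2)) = Mul(Add(3635, Mul(81, I, Pow(51, Rational(1, 2)))), Rational(-93753, 2)) = Add(Rational(-340792155, 2), Mul(Rational(-7593993, 2), I, Pow(51, Rational(1, 2))))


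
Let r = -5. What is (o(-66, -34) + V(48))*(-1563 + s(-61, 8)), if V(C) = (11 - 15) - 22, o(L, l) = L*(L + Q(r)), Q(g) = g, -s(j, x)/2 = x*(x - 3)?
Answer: -7656380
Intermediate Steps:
s(j, x) = -2*x*(-3 + x) (s(j, x) = -2*x*(x - 3) = -2*x*(-3 + x))
o(L, l) = L*(-5 + L) (o(L, l) = L*(L - 5) = L*(-5 + L))
V(C) = -26 (V(C) = -4 - 22 = -26)
(o(-66, -34) + V(48))*(-1563 + s(-61, 8)) = (-66*(-5 - 66) - 26)*(-1563 + 2*8*(3 - 1*8)) = (-66*(-71) - 26)*(-1563 + 2*8*(3 - 8)) = (4686 - 26)*(-1563 + 2*8*(-5)) = 4660*(-1563 - 80) = 4660*(-1643) = -7656380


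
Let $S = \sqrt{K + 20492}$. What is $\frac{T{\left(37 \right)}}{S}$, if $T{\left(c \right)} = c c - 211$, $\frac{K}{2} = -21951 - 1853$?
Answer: $- \frac{579 i \sqrt{6779}}{6779} \approx - 7.0323 i$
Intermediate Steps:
$K = -47608$ ($K = 2 \left(-21951 - 1853\right) = 2 \left(-23804\right) = -47608$)
$T{\left(c \right)} = -211 + c^{2}$ ($T{\left(c \right)} = c^{2} - 211 = -211 + c^{2}$)
$S = 2 i \sqrt{6779}$ ($S = \sqrt{-47608 + 20492} = \sqrt{-27116} = 2 i \sqrt{6779} \approx 164.67 i$)
$\frac{T{\left(37 \right)}}{S} = \frac{-211 + 37^{2}}{2 i \sqrt{6779}} = \left(-211 + 1369\right) \left(- \frac{i \sqrt{6779}}{13558}\right) = 1158 \left(- \frac{i \sqrt{6779}}{13558}\right) = - \frac{579 i \sqrt{6779}}{6779}$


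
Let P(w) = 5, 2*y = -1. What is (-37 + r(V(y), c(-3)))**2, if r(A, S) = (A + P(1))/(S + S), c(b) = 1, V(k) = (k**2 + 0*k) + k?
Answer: 76729/64 ≈ 1198.9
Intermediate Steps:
y = -1/2 (y = (1/2)*(-1) = -1/2 ≈ -0.50000)
V(k) = k + k**2 (V(k) = (k**2 + 0) + k = k**2 + k = k + k**2)
r(A, S) = (5 + A)/(2*S) (r(A, S) = (A + 5)/(S + S) = (5 + A)/((2*S)) = (5 + A)*(1/(2*S)) = (5 + A)/(2*S))
(-37 + r(V(y), c(-3)))**2 = (-37 + (1/2)*(5 - (1 - 1/2)/2)/1)**2 = (-37 + (1/2)*1*(5 - 1/2*1/2))**2 = (-37 + (1/2)*1*(5 - 1/4))**2 = (-37 + (1/2)*1*(19/4))**2 = (-37 + 19/8)**2 = (-277/8)**2 = 76729/64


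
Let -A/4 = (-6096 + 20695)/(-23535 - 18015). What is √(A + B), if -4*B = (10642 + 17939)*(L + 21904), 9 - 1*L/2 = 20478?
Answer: √9391815354379002/8310 ≈ 11662.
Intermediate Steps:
L = -40938 (L = 18 - 2*20478 = 18 - 40956 = -40938)
B = 272005377/2 (B = -(10642 + 17939)*(-40938 + 21904)/4 = -28581*(-19034)/4 = -¼*(-544010754) = 272005377/2 ≈ 1.3600e+8)
A = 29198/20775 (A = -4*(-6096 + 20695)/(-23535 - 18015) = -58396/(-41550) = -58396*(-1)/41550 = -4*(-14599/41550) = 29198/20775 ≈ 1.4054)
√(A + B) = √(29198/20775 + 272005377/2) = √(5650911765571/41550) = √9391815354379002/8310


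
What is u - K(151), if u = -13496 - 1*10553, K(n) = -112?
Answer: -23937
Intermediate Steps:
u = -24049 (u = -13496 - 10553 = -24049)
u - K(151) = -24049 - 1*(-112) = -24049 + 112 = -23937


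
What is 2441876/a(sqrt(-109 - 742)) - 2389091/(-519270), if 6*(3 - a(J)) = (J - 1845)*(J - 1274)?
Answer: (-1994403754969*I + 7451574829*sqrt(851))/(519270*(3119*sqrt(851) + 2349661*I)) ≈ -1.6253 - 0.2411*I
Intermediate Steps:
a(J) = 3 - (-1845 + J)*(-1274 + J)/6 (a(J) = 3 - (J - 1845)*(J - 1274)/6 = 3 - (-1845 + J)*(-1274 + J)/6)
2441876/a(sqrt(-109 - 742)) - 2389091/(-519270) = 2441876/(-391752 - (sqrt(-109 - 742))**2/6 + 3119*sqrt(-109 - 742)/6) - 2389091/(-519270) = 2441876/(-391752 - (sqrt(-851))**2/6 + 3119*sqrt(-851)/6) - 2389091*(-1/519270) = 2441876/(-391752 - (I*sqrt(851))**2/6 + 3119*(I*sqrt(851))/6) + 2389091/519270 = 2441876/(-391752 - 1/6*(-851) + 3119*I*sqrt(851)/6) + 2389091/519270 = 2441876/(-391752 + 851/6 + 3119*I*sqrt(851)/6) + 2389091/519270 = 2441876/(-2349661/6 + 3119*I*sqrt(851)/6) + 2389091/519270 = 2389091/519270 + 2441876/(-2349661/6 + 3119*I*sqrt(851)/6)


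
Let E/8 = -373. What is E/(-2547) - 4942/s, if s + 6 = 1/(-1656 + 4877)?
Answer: 40601275354/49220775 ≈ 824.88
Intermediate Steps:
E = -2984 (E = 8*(-373) = -2984)
s = -19325/3221 (s = -6 + 1/(-1656 + 4877) = -6 + 1/3221 = -19325/3221 ≈ -5.9997)
E/(-2547) - 4942/s = -2984/(-2547) - 4942/(-19325/3221) = -2984*(-1/2547) - 4942*(-3221/19325) = 2984/2547 + 15918182/19325 = 40601275354/49220775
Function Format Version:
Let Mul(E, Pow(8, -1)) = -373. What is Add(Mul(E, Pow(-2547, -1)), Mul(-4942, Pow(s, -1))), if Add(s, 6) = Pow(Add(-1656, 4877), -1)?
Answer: Rational(40601275354, 49220775) ≈ 824.88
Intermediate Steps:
E = -2984 (E = Mul(8, -373) = -2984)
s = Rational(-19325, 3221) (s = Add(-6, Pow(Add(-1656, 4877), -1)) = Add(-6, Pow(3221, -1)) = Add(-6, Rational(1, 3221)) = Rational(-19325, 3221) ≈ -5.9997)
Add(Mul(E, Pow(-2547, -1)), Mul(-4942, Pow(s, -1))) = Add(Mul(-2984, Pow(-2547, -1)), Mul(-4942, Pow(Rational(-19325, 3221), -1))) = Add(Mul(-2984, Rational(-1, 2547)), Mul(-4942, Rational(-3221, 19325))) = Add(Rational(2984, 2547), Rational(15918182, 19325)) = Rational(40601275354, 49220775)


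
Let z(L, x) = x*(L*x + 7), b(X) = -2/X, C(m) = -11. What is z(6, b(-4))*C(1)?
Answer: -55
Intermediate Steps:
z(L, x) = x*(7 + L*x)
z(6, b(-4))*C(1) = ((-2/(-4))*(7 + 6*(-2/(-4))))*(-11) = ((-2*(-¼))*(7 + 6*(-2*(-¼))))*(-11) = ((7 + 6*(½))/2)*(-11) = ((7 + 3)/2)*(-11) = ((½)*10)*(-11) = 5*(-11) = -55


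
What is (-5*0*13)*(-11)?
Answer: 0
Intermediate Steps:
(-5*0*13)*(-11) = (0*13)*(-11) = 0*(-11) = 0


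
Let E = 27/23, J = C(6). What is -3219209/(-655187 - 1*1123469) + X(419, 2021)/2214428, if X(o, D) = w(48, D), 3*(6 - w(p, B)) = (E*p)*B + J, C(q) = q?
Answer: 40601879869129/22647557480416 ≈ 1.7928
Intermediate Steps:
J = 6
E = 27/23 (E = 27*(1/23) = 27/23 ≈ 1.1739)
w(p, B) = 4 - 9*B*p/23 (w(p, B) = 6 - ((27*p/23)*B + 6)/3 = 6 - (27*B*p/23 + 6)/3 = 6 - (6 + 27*B*p/23)/3 = 6 + (-2 - 9*B*p/23) = 4 - 9*B*p/23)
X(o, D) = 4 - 432*D/23 (X(o, D) = 4 - 9/23*D*48 = 4 - 432*D/23)
-3219209/(-655187 - 1*1123469) + X(419, 2021)/2214428 = -3219209/(-655187 - 1*1123469) + (4 - 432/23*2021)/2214428 = -3219209/(-655187 - 1123469) + (4 - 873072/23)*(1/2214428) = -3219209/(-1778656) - 872980/23*1/2214428 = -3219209*(-1/1778656) - 218245/12732961 = 3219209/1778656 - 218245/12732961 = 40601879869129/22647557480416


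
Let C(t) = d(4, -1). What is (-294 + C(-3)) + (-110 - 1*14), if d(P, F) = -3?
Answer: -421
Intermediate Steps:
C(t) = -3
(-294 + C(-3)) + (-110 - 1*14) = (-294 - 3) + (-110 - 1*14) = -297 + (-110 - 14) = -297 - 124 = -421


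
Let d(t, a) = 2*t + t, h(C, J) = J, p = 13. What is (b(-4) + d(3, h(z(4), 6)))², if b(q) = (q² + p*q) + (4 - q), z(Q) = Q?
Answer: 361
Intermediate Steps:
d(t, a) = 3*t
b(q) = 4 + q² + 12*q (b(q) = (q² + 13*q) + (4 - q) = 4 + q² + 12*q)
(b(-4) + d(3, h(z(4), 6)))² = ((4 + (-4)² + 12*(-4)) + 3*3)² = ((4 + 16 - 48) + 9)² = (-28 + 9)² = (-19)² = 361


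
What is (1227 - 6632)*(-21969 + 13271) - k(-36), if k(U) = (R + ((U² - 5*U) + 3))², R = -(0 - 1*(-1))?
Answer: 44828206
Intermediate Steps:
R = -1 (R = -(0 + 1) = -1*1 = -1)
k(U) = (2 + U² - 5*U)² (k(U) = (-1 + ((U² - 5*U) + 3))² = (-1 + (3 + U² - 5*U))² = (2 + U² - 5*U)²)
(1227 - 6632)*(-21969 + 13271) - k(-36) = (1227 - 6632)*(-21969 + 13271) - (2 + (-36)² - 5*(-36))² = -5405*(-8698) - (2 + 1296 + 180)² = 47012690 - 1*1478² = 47012690 - 1*2184484 = 47012690 - 2184484 = 44828206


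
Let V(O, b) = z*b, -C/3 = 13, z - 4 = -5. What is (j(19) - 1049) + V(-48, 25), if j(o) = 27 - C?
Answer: -1008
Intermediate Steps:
z = -1 (z = 4 - 5 = -1)
C = -39 (C = -3*13 = -39)
j(o) = 66 (j(o) = 27 - 1*(-39) = 27 + 39 = 66)
V(O, b) = -b
(j(19) - 1049) + V(-48, 25) = (66 - 1049) - 1*25 = -983 - 25 = -1008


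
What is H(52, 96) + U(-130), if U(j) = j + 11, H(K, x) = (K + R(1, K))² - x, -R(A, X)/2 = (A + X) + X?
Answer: 24749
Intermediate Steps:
R(A, X) = -4*X - 2*A (R(A, X) = -2*((A + X) + X) = -2*(A + 2*X) = -4*X - 2*A)
H(K, x) = (-2 - 3*K)² - x (H(K, x) = (K + (-4*K - 2*1))² - x = (K + (-4*K - 2))² - x = (K + (-2 - 4*K))² - x = (-2 - 3*K)² - x)
U(j) = 11 + j
H(52, 96) + U(-130) = ((2 + 3*52)² - 1*96) + (11 - 130) = ((2 + 156)² - 96) - 119 = (158² - 96) - 119 = (24964 - 96) - 119 = 24868 - 119 = 24749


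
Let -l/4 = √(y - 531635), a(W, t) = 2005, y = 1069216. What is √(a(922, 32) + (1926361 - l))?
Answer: √(1928366 + 4*√537581) ≈ 1389.7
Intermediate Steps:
l = -4*√537581 (l = -4*√(1069216 - 531635) = -4*√537581 ≈ -2932.8)
√(a(922, 32) + (1926361 - l)) = √(2005 + (1926361 - (-4)*√537581)) = √(2005 + (1926361 + 4*√537581)) = √(1928366 + 4*√537581)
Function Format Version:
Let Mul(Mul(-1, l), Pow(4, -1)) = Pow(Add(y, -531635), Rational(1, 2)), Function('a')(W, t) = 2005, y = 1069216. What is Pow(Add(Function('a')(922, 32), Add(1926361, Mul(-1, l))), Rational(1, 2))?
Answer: Pow(Add(1928366, Mul(4, Pow(537581, Rational(1, 2)))), Rational(1, 2)) ≈ 1389.7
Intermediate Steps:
l = Mul(-4, Pow(537581, Rational(1, 2))) (l = Mul(-4, Pow(Add(1069216, -531635), Rational(1, 2))) = Mul(-4, Pow(537581, Rational(1, 2))) ≈ -2932.8)
Pow(Add(Function('a')(922, 32), Add(1926361, Mul(-1, l))), Rational(1, 2)) = Pow(Add(2005, Add(1926361, Mul(-1, Mul(-4, Pow(537581, Rational(1, 2)))))), Rational(1, 2)) = Pow(Add(2005, Add(1926361, Mul(4, Pow(537581, Rational(1, 2))))), Rational(1, 2)) = Pow(Add(1928366, Mul(4, Pow(537581, Rational(1, 2)))), Rational(1, 2))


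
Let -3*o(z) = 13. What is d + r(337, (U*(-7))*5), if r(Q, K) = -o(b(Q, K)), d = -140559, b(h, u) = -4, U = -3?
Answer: -421664/3 ≈ -1.4055e+5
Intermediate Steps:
o(z) = -13/3 (o(z) = -1/3*13 = -13/3)
r(Q, K) = 13/3 (r(Q, K) = -1*(-13/3) = 13/3)
d + r(337, (U*(-7))*5) = -140559 + 13/3 = -421664/3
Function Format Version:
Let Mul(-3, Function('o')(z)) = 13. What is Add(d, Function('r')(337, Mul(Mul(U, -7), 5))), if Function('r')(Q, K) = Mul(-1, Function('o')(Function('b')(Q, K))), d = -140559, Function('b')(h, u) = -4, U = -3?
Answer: Rational(-421664, 3) ≈ -1.4055e+5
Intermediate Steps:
Function('o')(z) = Rational(-13, 3) (Function('o')(z) = Mul(Rational(-1, 3), 13) = Rational(-13, 3))
Function('r')(Q, K) = Rational(13, 3) (Function('r')(Q, K) = Mul(-1, Rational(-13, 3)) = Rational(13, 3))
Add(d, Function('r')(337, Mul(Mul(U, -7), 5))) = Add(-140559, Rational(13, 3)) = Rational(-421664, 3)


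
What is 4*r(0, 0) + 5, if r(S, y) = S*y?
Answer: 5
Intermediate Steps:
4*r(0, 0) + 5 = 4*(0*0) + 5 = 4*0 + 5 = 0 + 5 = 5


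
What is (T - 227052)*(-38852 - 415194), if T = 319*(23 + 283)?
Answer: 58770806148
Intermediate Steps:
T = 97614 (T = 319*306 = 97614)
(T - 227052)*(-38852 - 415194) = (97614 - 227052)*(-38852 - 415194) = -129438*(-454046) = 58770806148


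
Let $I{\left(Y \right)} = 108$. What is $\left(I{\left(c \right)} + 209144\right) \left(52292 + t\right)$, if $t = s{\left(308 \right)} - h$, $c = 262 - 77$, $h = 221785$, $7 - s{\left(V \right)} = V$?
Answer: $-35529734088$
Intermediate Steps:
$s{\left(V \right)} = 7 - V$
$c = 185$ ($c = 262 - 77 = 185$)
$t = -222086$ ($t = \left(7 - 308\right) - 221785 = -301 - 221785 = -222086$)
$\left(I{\left(c \right)} + 209144\right) \left(52292 + t\right) = \left(108 + 209144\right) \left(52292 - 222086\right) = 209252 \left(-169794\right) = -35529734088$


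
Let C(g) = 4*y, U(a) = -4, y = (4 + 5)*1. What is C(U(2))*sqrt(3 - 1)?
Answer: 36*sqrt(2) ≈ 50.912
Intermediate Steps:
y = 9 (y = 9*1 = 9)
C(g) = 36 (C(g) = 4*9 = 36)
C(U(2))*sqrt(3 - 1) = 36*sqrt(3 - 1) = 36*sqrt(2)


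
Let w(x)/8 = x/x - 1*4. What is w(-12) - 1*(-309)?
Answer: 285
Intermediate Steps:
w(x) = -24 (w(x) = 8*(x/x - 1*4) = 8*(1 - 4) = 8*(-3) = -24)
w(-12) - 1*(-309) = -24 - 1*(-309) = -24 + 309 = 285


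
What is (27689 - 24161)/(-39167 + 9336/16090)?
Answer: -28382760/315093847 ≈ -0.090077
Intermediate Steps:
(27689 - 24161)/(-39167 + 9336/16090) = 3528/(-39167 + 9336*(1/16090)) = 3528/(-39167 + 4668/8045) = 3528/(-315093847/8045) = 3528*(-8045/315093847) = -28382760/315093847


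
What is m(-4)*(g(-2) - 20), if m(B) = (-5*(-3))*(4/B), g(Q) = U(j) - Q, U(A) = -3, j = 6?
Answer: 315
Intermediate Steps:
g(Q) = -3 - Q
m(B) = 60/B (m(B) = 15*(4/B) = 60/B)
m(-4)*(g(-2) - 20) = (60/(-4))*((-3 - 1*(-2)) - 20) = (60*(-1/4))*((-3 + 2) - 20) = -15*(-1 - 20) = -15*(-21) = 315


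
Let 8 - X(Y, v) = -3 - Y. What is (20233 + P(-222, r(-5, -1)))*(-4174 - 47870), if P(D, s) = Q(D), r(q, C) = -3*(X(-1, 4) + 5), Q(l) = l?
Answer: -1041452484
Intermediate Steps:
X(Y, v) = 11 + Y (X(Y, v) = 8 - (-3 - Y) = 8 + (3 + Y) = 11 + Y)
r(q, C) = -45 (r(q, C) = -3*((11 - 1) + 5) = -3*(10 + 5) = -3*15 = -45)
P(D, s) = D
(20233 + P(-222, r(-5, -1)))*(-4174 - 47870) = (20233 - 222)*(-4174 - 47870) = 20011*(-52044) = -1041452484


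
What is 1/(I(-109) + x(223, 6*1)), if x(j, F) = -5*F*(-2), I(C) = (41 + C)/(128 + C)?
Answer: 19/1072 ≈ 0.017724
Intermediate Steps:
I(C) = (41 + C)/(128 + C)
x(j, F) = 10*F
1/(I(-109) + x(223, 6*1)) = 1/((41 - 109)/(128 - 109) + 10*(6*1)) = 1/(-68/19 + 10*6) = 1/((1/19)*(-68) + 60) = 1/(-68/19 + 60) = 1/(1072/19) = 19/1072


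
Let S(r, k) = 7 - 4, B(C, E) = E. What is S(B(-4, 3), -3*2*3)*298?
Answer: 894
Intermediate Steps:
S(r, k) = 3
S(B(-4, 3), -3*2*3)*298 = 3*298 = 894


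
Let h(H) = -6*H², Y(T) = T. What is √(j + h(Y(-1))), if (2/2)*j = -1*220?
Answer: I*√226 ≈ 15.033*I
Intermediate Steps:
j = -220 (j = -1*220 = -220)
√(j + h(Y(-1))) = √(-220 - 6*(-1)²) = √(-220 - 6*1) = √(-220 - 6) = √(-226) = I*√226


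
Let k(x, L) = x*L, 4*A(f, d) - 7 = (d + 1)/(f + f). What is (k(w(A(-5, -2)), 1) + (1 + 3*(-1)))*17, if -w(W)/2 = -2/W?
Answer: 306/71 ≈ 4.3099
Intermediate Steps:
A(f, d) = 7/4 + (1 + d)/(8*f) (A(f, d) = 7/4 + ((d + 1)/(f + f))/4 = 7/4 + ((1 + d)/((2*f)))/4 = 7/4 + ((1 + d)*(1/(2*f)))/4 = 7/4 + ((1 + d)/(2*f))/4 = 7/4 + (1 + d)/(8*f))
w(W) = 4/W (w(W) = -(-4)/W = 4/W)
k(x, L) = L*x
(k(w(A(-5, -2)), 1) + (1 + 3*(-1)))*17 = (1*(4/(((⅛)*(1 - 2 + 14*(-5))/(-5)))) + (1 + 3*(-1)))*17 = (1*(4/(((⅛)*(-⅕)*(1 - 2 - 70)))) + (1 - 3))*17 = (1*(4/(((⅛)*(-⅕)*(-71)))) - 2)*17 = (1*(4/(71/40)) - 2)*17 = (1*(4*(40/71)) - 2)*17 = (1*(160/71) - 2)*17 = (160/71 - 2)*17 = (18/71)*17 = 306/71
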